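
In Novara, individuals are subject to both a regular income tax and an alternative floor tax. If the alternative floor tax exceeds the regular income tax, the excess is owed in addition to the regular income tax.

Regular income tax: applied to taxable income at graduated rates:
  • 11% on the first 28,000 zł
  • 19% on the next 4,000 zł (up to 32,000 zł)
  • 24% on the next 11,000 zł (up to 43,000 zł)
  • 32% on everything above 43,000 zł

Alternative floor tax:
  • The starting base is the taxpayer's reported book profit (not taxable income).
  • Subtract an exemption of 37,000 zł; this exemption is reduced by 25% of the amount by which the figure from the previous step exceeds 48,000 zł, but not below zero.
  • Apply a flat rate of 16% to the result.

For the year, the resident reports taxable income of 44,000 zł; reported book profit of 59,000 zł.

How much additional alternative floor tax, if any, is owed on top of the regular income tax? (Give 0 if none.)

0 zł

Alternative floor tax:
  Base (reported book profit): 59,000 zł
  Exemption: 37,000 zł − 25% × (59,000 zł − 48,000 zł) = 37,000 zł − 2,750 zł = 34,250 zł
  Base: 59,000 zł − 34,250 zł = 24,750 zł
  24,750 zł × 16% = 3,960 zł

Regular income tax:
  28,000 zł × 11% = 3,080 zł
  4,000 zł × 19% = 760 zł
  11,000 zł × 24% = 2,640 zł
  1,000 zł × 32% = 320 zł
  → 6,800 zł

3,960 zł ≤ 6,800 zł, so no add-on is due.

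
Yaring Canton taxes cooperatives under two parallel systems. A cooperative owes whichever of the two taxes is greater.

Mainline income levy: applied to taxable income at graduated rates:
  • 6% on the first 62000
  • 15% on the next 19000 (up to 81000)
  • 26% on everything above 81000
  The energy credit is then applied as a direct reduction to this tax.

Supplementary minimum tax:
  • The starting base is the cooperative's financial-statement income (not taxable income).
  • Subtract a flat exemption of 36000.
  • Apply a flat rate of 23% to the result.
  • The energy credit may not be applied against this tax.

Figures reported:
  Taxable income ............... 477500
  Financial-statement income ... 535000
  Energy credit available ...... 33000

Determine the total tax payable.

Mainline income levy:
  62000 × 6% = 3720
  19000 × 15% = 2850
  396500 × 26% = 103090
  → 109660
  Less energy credit 33000 → 76660

Supplementary minimum tax:
  Base (financial-statement income): 535000
  Less exemption 36000 → base 499000
  499000 × 23% = 114770

114770 > 76660, so the supplementary minimum tax is the binding amount.

114770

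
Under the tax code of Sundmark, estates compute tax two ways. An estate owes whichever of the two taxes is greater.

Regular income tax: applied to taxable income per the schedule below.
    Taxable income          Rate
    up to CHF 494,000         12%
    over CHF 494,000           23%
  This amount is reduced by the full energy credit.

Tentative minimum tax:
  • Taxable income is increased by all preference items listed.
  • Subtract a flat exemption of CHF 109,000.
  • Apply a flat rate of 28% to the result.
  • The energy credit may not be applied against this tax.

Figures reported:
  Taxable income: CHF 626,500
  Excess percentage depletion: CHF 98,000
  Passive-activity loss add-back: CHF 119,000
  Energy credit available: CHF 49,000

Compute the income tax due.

Regular income tax:
  CHF 494,000 × 12% = CHF 59,280
  CHF 132,500 × 23% = CHF 30,475
  → CHF 89,755
  Less energy credit CHF 49,000 → CHF 40,755

Tentative minimum tax:
  Adjusted income: CHF 626,500 + CHF 98,000 + CHF 119,000 = CHF 843,500
  Less exemption CHF 109,000 → base CHF 734,500
  CHF 734,500 × 28% = CHF 205,660

CHF 205,660 > CHF 40,755, so the tentative minimum tax is the binding amount.

CHF 205,660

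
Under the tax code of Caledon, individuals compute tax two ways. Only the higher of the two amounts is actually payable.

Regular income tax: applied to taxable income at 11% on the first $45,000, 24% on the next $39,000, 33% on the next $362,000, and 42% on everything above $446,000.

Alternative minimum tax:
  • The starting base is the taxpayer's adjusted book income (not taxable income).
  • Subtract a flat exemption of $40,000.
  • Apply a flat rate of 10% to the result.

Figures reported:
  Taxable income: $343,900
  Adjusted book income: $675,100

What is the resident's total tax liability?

Alternative minimum tax:
  Base (adjusted book income): $675,100
  Less exemption $40,000 → base $635,100
  $635,100 × 10% = $63,510

Regular income tax:
  $45,000 × 11% = $4,950
  $39,000 × 24% = $9,360
  $259,900 × 33% = $85,767
  → $100,077

$100,077 > $63,510, so the regular income tax governs.

$100,077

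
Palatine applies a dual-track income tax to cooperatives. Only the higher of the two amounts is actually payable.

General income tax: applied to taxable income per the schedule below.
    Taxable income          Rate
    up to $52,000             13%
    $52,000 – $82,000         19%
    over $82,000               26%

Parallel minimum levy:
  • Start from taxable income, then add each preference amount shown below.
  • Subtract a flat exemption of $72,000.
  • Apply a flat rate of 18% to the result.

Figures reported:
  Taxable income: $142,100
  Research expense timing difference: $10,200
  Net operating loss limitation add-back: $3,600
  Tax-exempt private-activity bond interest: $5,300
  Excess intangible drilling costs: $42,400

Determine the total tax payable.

Parallel minimum levy:
  Adjusted income: $142,100 + $10,200 + $3,600 + $5,300 + $42,400 = $203,600
  Less exemption $72,000 → base $131,600
  $131,600 × 18% = $23,688

General income tax:
  $52,000 × 13% = $6,760
  $30,000 × 19% = $5,700
  $60,100 × 26% = $15,626
  → $28,086

$28,086 > $23,688, so the general income tax governs.

$28,086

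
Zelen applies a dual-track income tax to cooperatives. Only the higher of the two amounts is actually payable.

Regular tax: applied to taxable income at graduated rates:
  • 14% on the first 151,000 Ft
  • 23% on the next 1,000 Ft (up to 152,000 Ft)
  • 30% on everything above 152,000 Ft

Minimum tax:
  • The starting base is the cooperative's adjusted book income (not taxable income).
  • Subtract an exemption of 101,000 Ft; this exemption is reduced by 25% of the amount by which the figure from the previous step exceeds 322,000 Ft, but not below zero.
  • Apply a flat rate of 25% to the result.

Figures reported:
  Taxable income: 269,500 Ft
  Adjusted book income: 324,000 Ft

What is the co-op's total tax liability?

Regular tax:
  151,000 Ft × 14% = 21,140 Ft
  1,000 Ft × 23% = 230 Ft
  117,500 Ft × 30% = 35,250 Ft
  → 56,620 Ft

Minimum tax:
  Base (adjusted book income): 324,000 Ft
  Exemption: 101,000 Ft − 25% × (324,000 Ft − 322,000 Ft) = 101,000 Ft − 500 Ft = 100,500 Ft
  Base: 324,000 Ft − 100,500 Ft = 223,500 Ft
  223,500 Ft × 25% = 55,875 Ft

56,620 Ft > 55,875 Ft, so the regular tax governs.

56,620 Ft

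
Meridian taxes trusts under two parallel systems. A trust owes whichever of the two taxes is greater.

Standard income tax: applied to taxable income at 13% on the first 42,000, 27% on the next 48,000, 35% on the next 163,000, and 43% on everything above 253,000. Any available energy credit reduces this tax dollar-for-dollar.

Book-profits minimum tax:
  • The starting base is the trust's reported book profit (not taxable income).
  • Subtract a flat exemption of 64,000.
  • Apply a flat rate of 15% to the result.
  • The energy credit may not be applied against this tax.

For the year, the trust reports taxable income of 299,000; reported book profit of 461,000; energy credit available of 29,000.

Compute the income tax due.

Book-profits minimum tax:
  Base (reported book profit): 461,000
  Less exemption 64,000 → base 397,000
  397,000 × 15% = 59,550

Standard income tax:
  42,000 × 13% = 5,460
  48,000 × 27% = 12,960
  163,000 × 35% = 57,050
  46,000 × 43% = 19,780
  → 95,250
  Less energy credit 29,000 → 66,250

66,250 > 59,550, so the standard income tax governs.

66,250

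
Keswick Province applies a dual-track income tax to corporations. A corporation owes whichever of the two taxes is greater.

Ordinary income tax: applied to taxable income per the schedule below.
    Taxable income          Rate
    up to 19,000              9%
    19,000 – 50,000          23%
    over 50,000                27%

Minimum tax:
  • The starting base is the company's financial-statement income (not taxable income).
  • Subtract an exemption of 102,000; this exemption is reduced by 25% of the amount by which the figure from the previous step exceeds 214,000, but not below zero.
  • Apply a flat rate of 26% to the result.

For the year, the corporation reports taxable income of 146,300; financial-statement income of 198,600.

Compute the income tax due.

Ordinary income tax:
  19,000 × 9% = 1,710
  31,000 × 23% = 7,130
  96,300 × 27% = 26,001
  → 34,841

Minimum tax:
  Base (financial-statement income): 198,600
  Exemption: 198,600 ≤ 214,000, so full 102,000 applies
  Base: 198,600 − 102,000 = 96,600
  96,600 × 26% = 25,116

34,841 > 25,116, so the ordinary income tax governs.

34,841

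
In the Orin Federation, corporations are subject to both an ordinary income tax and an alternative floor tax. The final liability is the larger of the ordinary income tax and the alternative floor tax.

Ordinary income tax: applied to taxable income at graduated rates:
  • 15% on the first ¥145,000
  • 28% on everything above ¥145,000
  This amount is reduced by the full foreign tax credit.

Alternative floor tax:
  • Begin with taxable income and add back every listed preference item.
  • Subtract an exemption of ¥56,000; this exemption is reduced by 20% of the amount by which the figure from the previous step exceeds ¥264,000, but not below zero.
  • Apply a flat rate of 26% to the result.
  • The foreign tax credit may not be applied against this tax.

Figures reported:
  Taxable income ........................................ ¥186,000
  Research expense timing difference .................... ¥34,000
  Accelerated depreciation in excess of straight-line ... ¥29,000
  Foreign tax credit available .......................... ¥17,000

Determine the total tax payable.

¥50,180

Ordinary income tax:
  ¥145,000 × 15% = ¥21,750
  ¥41,000 × 28% = ¥11,480
  → ¥33,230
  Less foreign tax credit ¥17,000 → ¥16,230

Alternative floor tax:
  Adjusted income: ¥186,000 + ¥34,000 + ¥29,000 = ¥249,000
  Exemption: ¥249,000 ≤ ¥264,000, so full ¥56,000 applies
  Base: ¥249,000 − ¥56,000 = ¥193,000
  ¥193,000 × 26% = ¥50,180

¥50,180 > ¥16,230, so the alternative floor tax is the binding amount.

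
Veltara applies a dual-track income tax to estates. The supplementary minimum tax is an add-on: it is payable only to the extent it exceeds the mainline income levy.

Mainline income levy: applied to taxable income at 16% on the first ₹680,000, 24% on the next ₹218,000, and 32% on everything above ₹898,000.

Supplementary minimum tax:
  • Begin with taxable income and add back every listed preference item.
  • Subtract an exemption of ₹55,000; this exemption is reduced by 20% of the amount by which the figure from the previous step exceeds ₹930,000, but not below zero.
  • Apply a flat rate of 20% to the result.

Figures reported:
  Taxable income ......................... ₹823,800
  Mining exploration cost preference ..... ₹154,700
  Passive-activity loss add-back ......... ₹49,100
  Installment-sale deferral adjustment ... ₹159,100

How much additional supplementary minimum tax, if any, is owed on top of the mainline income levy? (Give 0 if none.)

₹93,296

Supplementary minimum tax:
  Adjusted income: ₹823,800 + ₹154,700 + ₹49,100 + ₹159,100 = ₹1,186,700
  Exemption: ₹55,000 − 20% × (₹1,186,700 − ₹930,000) = ₹55,000 − ₹51,340 = ₹3,660
  Base: ₹1,186,700 − ₹3,660 = ₹1,183,040
  ₹1,183,040 × 20% = ₹236,608

Mainline income levy:
  ₹680,000 × 16% = ₹108,800
  ₹143,800 × 24% = ₹34,512
  → ₹143,312

Excess of supplementary minimum tax over mainline income levy: ₹236,608 − ₹143,312 = ₹93,296.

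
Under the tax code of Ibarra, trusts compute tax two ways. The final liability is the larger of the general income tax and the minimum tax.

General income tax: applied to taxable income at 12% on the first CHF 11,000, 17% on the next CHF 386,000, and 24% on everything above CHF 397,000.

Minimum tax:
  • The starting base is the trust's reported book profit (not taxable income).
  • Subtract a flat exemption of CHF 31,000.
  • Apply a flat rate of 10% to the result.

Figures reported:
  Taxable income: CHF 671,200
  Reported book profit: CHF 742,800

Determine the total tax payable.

General income tax:
  CHF 11,000 × 12% = CHF 1,320
  CHF 386,000 × 17% = CHF 65,620
  CHF 274,200 × 24% = CHF 65,808
  → CHF 132,748

Minimum tax:
  Base (reported book profit): CHF 742,800
  Less exemption CHF 31,000 → base CHF 711,800
  CHF 711,800 × 10% = CHF 71,180

CHF 132,748 > CHF 71,180, so the general income tax governs.

CHF 132,748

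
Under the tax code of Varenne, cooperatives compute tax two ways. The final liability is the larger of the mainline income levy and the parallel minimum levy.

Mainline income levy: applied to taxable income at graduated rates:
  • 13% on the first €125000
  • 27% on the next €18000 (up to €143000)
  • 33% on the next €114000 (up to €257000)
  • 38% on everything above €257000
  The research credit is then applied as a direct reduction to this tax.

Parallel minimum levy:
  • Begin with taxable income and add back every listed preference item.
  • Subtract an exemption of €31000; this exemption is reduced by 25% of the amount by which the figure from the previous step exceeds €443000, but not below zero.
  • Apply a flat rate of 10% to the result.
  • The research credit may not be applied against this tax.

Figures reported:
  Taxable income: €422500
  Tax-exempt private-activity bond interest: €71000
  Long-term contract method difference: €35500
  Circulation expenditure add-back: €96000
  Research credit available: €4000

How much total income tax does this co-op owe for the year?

Mainline income levy:
  €125000 × 13% = €16250
  €18000 × 27% = €4860
  €114000 × 33% = €37620
  €165500 × 38% = €62890
  → €121620
  Less research credit €4000 → €117620

Parallel minimum levy:
  Adjusted income: €422500 + €71000 + €35500 + €96000 = €625000
  Exemption: 25% × (€625000 − €443000) = €45500 ≥ €31000, so the exemption is fully phased out
  Base: €625000 − €0 = €625000
  €625000 × 10% = €62500

€117620 > €62500, so the mainline income levy governs.

€117620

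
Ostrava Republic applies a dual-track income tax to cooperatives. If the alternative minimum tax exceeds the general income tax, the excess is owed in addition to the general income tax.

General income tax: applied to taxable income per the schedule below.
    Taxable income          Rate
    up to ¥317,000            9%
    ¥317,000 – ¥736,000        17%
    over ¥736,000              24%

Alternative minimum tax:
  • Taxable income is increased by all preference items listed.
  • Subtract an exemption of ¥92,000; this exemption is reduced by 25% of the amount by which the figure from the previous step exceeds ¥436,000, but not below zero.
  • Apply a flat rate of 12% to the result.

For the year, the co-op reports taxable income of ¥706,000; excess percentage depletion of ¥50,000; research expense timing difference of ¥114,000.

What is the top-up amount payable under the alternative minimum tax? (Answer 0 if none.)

¥9,740

General income tax:
  ¥317,000 × 9% = ¥28,530
  ¥389,000 × 17% = ¥66,130
  → ¥94,660

Alternative minimum tax:
  Adjusted income: ¥706,000 + ¥50,000 + ¥114,000 = ¥870,000
  Exemption: 25% × (¥870,000 − ¥436,000) = ¥108,500 ≥ ¥92,000, so the exemption is fully phased out
  Base: ¥870,000 − ¥0 = ¥870,000
  ¥870,000 × 12% = ¥104,400

Excess of alternative minimum tax over general income tax: ¥104,400 − ¥94,660 = ¥9,740.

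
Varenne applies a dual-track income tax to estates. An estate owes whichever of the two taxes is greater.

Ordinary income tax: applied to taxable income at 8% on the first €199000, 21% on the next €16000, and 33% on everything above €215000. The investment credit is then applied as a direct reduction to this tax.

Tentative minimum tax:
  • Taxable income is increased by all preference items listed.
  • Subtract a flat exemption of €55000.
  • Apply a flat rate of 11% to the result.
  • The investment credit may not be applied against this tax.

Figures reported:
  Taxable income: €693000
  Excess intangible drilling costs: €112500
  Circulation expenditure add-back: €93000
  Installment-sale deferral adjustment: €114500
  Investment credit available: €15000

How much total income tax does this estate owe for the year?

€162020

Ordinary income tax:
  €199000 × 8% = €15920
  €16000 × 21% = €3360
  €478000 × 33% = €157740
  → €177020
  Less investment credit €15000 → €162020

Tentative minimum tax:
  Adjusted income: €693000 + €112500 + €93000 + €114500 = €1013000
  Less exemption €55000 → base €958000
  €958000 × 11% = €105380

€162020 > €105380, so the ordinary income tax governs.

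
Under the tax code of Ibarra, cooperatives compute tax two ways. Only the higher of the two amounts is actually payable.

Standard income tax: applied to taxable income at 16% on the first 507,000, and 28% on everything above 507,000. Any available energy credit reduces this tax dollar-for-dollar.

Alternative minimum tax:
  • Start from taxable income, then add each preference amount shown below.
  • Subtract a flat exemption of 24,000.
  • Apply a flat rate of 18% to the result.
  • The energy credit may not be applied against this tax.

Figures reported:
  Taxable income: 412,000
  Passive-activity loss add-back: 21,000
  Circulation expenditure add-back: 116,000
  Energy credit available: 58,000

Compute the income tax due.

Alternative minimum tax:
  Adjusted income: 412,000 + 21,000 + 116,000 = 549,000
  Less exemption 24,000 → base 525,000
  525,000 × 18% = 94,500

Standard income tax:
  412,000 × 16% = 65,920
  Less energy credit 58,000 → 7,920

94,500 > 7,920, so the alternative minimum tax is the binding amount.

94,500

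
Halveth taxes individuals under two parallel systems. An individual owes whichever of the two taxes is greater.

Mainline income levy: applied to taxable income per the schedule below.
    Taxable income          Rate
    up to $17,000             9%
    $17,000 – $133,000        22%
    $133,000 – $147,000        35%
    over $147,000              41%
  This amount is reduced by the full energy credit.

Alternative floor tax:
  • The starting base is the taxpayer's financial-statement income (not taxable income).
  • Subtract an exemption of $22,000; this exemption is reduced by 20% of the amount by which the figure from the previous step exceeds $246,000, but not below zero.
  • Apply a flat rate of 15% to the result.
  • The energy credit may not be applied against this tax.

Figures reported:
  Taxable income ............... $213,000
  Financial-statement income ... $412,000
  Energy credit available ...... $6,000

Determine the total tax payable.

$61,800

Mainline income levy:
  $17,000 × 9% = $1,530
  $116,000 × 22% = $25,520
  $14,000 × 35% = $4,900
  $66,000 × 41% = $27,060
  → $59,010
  Less energy credit $6,000 → $53,010

Alternative floor tax:
  Base (financial-statement income): $412,000
  Exemption: 20% × ($412,000 − $246,000) = $33,200 ≥ $22,000, so the exemption is fully phased out
  Base: $412,000 − $0 = $412,000
  $412,000 × 15% = $61,800

$61,800 > $53,010, so the alternative floor tax is the binding amount.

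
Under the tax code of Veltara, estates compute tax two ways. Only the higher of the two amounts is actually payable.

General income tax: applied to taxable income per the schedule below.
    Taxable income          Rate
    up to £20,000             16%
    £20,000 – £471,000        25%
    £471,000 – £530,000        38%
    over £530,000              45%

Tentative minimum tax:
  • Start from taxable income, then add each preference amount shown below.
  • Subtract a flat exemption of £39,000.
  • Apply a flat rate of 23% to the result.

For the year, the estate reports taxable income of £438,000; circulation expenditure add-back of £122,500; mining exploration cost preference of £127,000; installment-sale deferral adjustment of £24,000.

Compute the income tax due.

Tentative minimum tax:
  Adjusted income: £438,000 + £122,500 + £127,000 + £24,000 = £711,500
  Less exemption £39,000 → base £672,500
  £672,500 × 23% = £154,675

General income tax:
  £20,000 × 16% = £3,200
  £418,000 × 25% = £104,500
  → £107,700

£154,675 > £107,700, so the tentative minimum tax is the binding amount.

£154,675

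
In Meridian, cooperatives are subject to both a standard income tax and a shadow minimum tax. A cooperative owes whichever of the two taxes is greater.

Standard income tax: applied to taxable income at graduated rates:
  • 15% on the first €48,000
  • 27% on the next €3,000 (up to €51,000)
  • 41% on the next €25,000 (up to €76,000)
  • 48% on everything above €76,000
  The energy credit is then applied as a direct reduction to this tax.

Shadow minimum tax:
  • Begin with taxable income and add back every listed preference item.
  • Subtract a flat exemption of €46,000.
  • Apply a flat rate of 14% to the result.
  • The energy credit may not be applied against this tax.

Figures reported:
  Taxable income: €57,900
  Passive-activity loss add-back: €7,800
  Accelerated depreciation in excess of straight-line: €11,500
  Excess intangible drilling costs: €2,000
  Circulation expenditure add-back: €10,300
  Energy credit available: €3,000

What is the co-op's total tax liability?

€7,839

Shadow minimum tax:
  Adjusted income: €57,900 + €7,800 + €11,500 + €2,000 + €10,300 = €89,500
  Less exemption €46,000 → base €43,500
  €43,500 × 14% = €6,090

Standard income tax:
  €48,000 × 15% = €7,200
  €3,000 × 27% = €810
  €6,900 × 41% = €2,829
  → €10,839
  Less energy credit €3,000 → €7,839

€7,839 > €6,090, so the standard income tax governs.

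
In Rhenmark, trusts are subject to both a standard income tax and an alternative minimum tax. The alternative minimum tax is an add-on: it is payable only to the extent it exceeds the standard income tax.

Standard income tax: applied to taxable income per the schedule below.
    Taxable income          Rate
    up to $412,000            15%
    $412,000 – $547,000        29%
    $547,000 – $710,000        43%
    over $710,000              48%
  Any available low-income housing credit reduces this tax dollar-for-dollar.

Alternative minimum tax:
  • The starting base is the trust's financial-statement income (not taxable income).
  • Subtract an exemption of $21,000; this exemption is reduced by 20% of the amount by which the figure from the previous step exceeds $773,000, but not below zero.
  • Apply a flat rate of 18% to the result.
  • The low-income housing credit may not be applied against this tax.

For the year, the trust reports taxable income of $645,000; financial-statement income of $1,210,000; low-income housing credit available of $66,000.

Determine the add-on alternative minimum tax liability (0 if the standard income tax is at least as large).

Alternative minimum tax:
  Base (financial-statement income): $1,210,000
  Exemption: 20% × ($1,210,000 − $773,000) = $87,400 ≥ $21,000, so the exemption is fully phased out
  Base: $1,210,000 − $0 = $1,210,000
  $1,210,000 × 18% = $217,800

Standard income tax:
  $412,000 × 15% = $61,800
  $135,000 × 29% = $39,150
  $98,000 × 43% = $42,140
  → $143,090
  Less low-income housing credit $66,000 → $77,090

Excess of alternative minimum tax over standard income tax: $217,800 − $77,090 = $140,710.

$140,710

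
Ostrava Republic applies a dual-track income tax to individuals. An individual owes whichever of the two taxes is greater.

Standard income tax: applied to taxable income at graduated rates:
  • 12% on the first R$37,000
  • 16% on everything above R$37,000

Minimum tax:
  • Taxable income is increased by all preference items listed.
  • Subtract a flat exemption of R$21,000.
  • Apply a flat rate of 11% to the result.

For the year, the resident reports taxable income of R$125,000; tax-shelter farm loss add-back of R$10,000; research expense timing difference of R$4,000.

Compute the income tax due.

R$18,520

Standard income tax:
  R$37,000 × 12% = R$4,440
  R$88,000 × 16% = R$14,080
  → R$18,520

Minimum tax:
  Adjusted income: R$125,000 + R$10,000 + R$4,000 = R$139,000
  Less exemption R$21,000 → base R$118,000
  R$118,000 × 11% = R$12,980

R$18,520 > R$12,980, so the standard income tax governs.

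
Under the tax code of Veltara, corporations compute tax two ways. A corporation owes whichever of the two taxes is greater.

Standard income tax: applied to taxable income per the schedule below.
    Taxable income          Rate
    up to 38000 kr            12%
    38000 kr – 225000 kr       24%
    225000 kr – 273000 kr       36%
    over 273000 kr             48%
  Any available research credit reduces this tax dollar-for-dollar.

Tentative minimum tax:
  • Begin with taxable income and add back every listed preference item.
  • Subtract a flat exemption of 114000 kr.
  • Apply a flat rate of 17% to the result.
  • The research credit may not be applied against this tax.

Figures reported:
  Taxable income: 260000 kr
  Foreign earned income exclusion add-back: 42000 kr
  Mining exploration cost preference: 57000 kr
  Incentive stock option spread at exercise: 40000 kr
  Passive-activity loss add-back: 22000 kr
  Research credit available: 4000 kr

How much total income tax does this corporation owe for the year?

58040 kr

Standard income tax:
  38000 kr × 12% = 4560 kr
  187000 kr × 24% = 44880 kr
  35000 kr × 36% = 12600 kr
  → 62040 kr
  Less research credit 4000 kr → 58040 kr

Tentative minimum tax:
  Adjusted income: 260000 kr + 42000 kr + 57000 kr + 40000 kr + 22000 kr = 421000 kr
  Less exemption 114000 kr → base 307000 kr
  307000 kr × 17% = 52190 kr

58040 kr > 52190 kr, so the standard income tax governs.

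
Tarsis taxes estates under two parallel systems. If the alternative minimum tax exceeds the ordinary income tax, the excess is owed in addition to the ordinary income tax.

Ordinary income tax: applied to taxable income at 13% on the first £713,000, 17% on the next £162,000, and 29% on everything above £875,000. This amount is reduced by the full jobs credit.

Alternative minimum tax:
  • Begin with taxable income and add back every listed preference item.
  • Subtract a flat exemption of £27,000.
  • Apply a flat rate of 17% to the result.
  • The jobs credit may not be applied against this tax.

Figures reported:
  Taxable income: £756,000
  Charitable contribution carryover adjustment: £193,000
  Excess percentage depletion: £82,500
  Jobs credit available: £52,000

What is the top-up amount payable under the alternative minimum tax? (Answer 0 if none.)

£122,765

Alternative minimum tax:
  Adjusted income: £756,000 + £193,000 + £82,500 = £1,031,500
  Less exemption £27,000 → base £1,004,500
  £1,004,500 × 17% = £170,765

Ordinary income tax:
  £713,000 × 13% = £92,690
  £43,000 × 17% = £7,310
  → £100,000
  Less jobs credit £52,000 → £48,000

Excess of alternative minimum tax over ordinary income tax: £170,765 − £48,000 = £122,765.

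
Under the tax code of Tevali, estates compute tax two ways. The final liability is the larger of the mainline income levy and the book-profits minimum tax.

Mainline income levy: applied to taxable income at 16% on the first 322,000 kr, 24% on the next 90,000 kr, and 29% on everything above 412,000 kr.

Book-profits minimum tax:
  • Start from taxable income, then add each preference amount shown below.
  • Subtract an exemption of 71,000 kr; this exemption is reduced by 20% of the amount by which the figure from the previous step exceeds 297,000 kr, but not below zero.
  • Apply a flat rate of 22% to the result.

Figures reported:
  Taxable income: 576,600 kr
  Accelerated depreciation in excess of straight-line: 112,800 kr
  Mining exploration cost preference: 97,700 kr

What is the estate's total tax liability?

173,162 kr

Book-profits minimum tax:
  Adjusted income: 576,600 kr + 112,800 kr + 97,700 kr = 787,100 kr
  Exemption: 20% × (787,100 kr − 297,000 kr) = 98,020 kr ≥ 71,000 kr, so the exemption is fully phased out
  Base: 787,100 kr − 0 kr = 787,100 kr
  787,100 kr × 22% = 173,162 kr

Mainline income levy:
  322,000 kr × 16% = 51,520 kr
  90,000 kr × 24% = 21,600 kr
  164,600 kr × 29% = 47,734 kr
  → 120,854 kr

173,162 kr > 120,854 kr, so the book-profits minimum tax is the binding amount.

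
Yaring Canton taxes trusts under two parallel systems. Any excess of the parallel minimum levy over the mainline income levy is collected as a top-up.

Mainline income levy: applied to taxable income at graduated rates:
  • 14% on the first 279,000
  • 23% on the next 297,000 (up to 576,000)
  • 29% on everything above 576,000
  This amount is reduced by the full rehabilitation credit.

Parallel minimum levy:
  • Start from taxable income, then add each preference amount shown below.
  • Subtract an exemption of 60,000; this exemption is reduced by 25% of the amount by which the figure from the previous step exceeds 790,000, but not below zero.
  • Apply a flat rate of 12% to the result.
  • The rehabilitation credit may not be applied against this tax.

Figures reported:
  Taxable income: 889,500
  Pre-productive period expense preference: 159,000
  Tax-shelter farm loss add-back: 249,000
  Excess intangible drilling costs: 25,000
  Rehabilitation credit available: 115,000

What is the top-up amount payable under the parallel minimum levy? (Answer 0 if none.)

75,415

Parallel minimum levy:
  Adjusted income: 889,500 + 159,000 + 249,000 + 25,000 = 1,322,500
  Exemption: 25% × (1,322,500 − 790,000) = 133,125 ≥ 60,000, so the exemption is fully phased out
  Base: 1,322,500 − 0 = 1,322,500
  1,322,500 × 12% = 158,700

Mainline income levy:
  279,000 × 14% = 39,060
  297,000 × 23% = 68,310
  313,500 × 29% = 90,915
  → 198,285
  Less rehabilitation credit 115,000 → 83,285

Excess of parallel minimum levy over mainline income levy: 158,700 − 83,285 = 75,415.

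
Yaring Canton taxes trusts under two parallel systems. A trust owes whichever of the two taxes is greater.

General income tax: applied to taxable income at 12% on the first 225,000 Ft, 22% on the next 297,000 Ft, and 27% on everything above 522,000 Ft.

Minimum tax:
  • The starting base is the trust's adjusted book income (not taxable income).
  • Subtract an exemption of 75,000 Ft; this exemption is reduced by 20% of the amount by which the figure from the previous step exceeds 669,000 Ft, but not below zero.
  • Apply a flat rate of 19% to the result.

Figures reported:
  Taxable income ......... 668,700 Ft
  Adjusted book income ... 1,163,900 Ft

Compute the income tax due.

221,141 Ft

Minimum tax:
  Base (adjusted book income): 1,163,900 Ft
  Exemption: 20% × (1,163,900 Ft − 669,000 Ft) = 98,980 Ft ≥ 75,000 Ft, so the exemption is fully phased out
  Base: 1,163,900 Ft − 0 Ft = 1,163,900 Ft
  1,163,900 Ft × 19% = 221,141 Ft

General income tax:
  225,000 Ft × 12% = 27,000 Ft
  297,000 Ft × 22% = 65,340 Ft
  146,700 Ft × 27% = 39,609 Ft
  → 131,949 Ft

221,141 Ft > 131,949 Ft, so the minimum tax is the binding amount.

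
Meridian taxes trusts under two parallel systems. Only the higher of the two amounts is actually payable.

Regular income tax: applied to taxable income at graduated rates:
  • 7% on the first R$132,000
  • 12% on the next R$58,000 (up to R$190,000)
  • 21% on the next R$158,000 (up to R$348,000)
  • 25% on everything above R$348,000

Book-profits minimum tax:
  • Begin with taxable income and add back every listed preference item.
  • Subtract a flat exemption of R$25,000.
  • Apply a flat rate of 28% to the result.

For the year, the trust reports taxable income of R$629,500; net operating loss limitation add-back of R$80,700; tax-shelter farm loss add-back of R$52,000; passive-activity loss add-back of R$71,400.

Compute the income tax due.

Book-profits minimum tax:
  Adjusted income: R$629,500 + R$80,700 + R$52,000 + R$71,400 = R$833,600
  Less exemption R$25,000 → base R$808,600
  R$808,600 × 28% = R$226,408

Regular income tax:
  R$132,000 × 7% = R$9,240
  R$58,000 × 12% = R$6,960
  R$158,000 × 21% = R$33,180
  R$281,500 × 25% = R$70,375
  → R$119,755

R$226,408 > R$119,755, so the book-profits minimum tax is the binding amount.

R$226,408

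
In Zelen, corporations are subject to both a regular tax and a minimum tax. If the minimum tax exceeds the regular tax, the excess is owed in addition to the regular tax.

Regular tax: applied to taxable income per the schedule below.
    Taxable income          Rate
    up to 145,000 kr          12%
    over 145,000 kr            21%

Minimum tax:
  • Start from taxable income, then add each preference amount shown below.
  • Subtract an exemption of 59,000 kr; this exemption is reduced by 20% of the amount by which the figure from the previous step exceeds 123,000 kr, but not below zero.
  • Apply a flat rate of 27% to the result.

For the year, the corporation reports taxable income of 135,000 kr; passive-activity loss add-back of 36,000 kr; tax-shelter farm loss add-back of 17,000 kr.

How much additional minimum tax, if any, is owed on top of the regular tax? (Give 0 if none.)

22,140 kr

Minimum tax:
  Adjusted income: 135,000 kr + 36,000 kr + 17,000 kr = 188,000 kr
  Exemption: 59,000 kr − 20% × (188,000 kr − 123,000 kr) = 59,000 kr − 13,000 kr = 46,000 kr
  Base: 188,000 kr − 46,000 kr = 142,000 kr
  142,000 kr × 27% = 38,340 kr

Regular tax:
  135,000 kr × 12% = 16,200 kr

Excess of minimum tax over regular tax: 38,340 kr − 16,200 kr = 22,140 kr.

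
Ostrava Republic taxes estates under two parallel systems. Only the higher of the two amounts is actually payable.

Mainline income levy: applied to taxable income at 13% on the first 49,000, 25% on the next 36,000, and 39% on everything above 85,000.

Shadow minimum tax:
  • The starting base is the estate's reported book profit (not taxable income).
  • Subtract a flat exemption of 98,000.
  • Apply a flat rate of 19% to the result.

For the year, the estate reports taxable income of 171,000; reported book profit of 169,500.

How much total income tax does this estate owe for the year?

Mainline income levy:
  49,000 × 13% = 6,370
  36,000 × 25% = 9,000
  86,000 × 39% = 33,540
  → 48,910

Shadow minimum tax:
  Base (reported book profit): 169,500
  Less exemption 98,000 → base 71,500
  71,500 × 19% = 13,585

48,910 > 13,585, so the mainline income levy governs.

48,910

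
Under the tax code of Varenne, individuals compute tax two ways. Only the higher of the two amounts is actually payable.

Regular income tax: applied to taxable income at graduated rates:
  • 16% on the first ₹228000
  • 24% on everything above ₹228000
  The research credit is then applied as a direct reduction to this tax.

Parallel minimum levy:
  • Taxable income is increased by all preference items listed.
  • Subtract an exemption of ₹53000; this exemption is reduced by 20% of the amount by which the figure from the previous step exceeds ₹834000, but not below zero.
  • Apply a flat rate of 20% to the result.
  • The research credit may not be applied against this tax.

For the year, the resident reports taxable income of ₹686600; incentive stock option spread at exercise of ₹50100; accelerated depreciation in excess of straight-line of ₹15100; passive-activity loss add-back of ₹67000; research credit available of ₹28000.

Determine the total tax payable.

₹153160

Parallel minimum levy:
  Adjusted income: ₹686600 + ₹50100 + ₹15100 + ₹67000 = ₹818800
  Exemption: ₹818800 ≤ ₹834000, so full ₹53000 applies
  Base: ₹818800 − ₹53000 = ₹765800
  ₹765800 × 20% = ₹153160

Regular income tax:
  ₹228000 × 16% = ₹36480
  ₹458600 × 24% = ₹110064
  → ₹146544
  Less research credit ₹28000 → ₹118544

₹153160 > ₹118544, so the parallel minimum levy is the binding amount.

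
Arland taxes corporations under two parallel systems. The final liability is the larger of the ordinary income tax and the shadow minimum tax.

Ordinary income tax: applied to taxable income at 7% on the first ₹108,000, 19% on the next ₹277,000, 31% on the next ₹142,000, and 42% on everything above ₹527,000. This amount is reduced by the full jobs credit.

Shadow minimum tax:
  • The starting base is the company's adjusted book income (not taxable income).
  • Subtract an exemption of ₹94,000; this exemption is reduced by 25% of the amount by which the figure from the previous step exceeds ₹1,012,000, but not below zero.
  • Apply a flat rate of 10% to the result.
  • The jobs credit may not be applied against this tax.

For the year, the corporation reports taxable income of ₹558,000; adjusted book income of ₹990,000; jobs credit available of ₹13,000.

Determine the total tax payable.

Ordinary income tax:
  ₹108,000 × 7% = ₹7,560
  ₹277,000 × 19% = ₹52,630
  ₹142,000 × 31% = ₹44,020
  ₹31,000 × 42% = ₹13,020
  → ₹117,230
  Less jobs credit ₹13,000 → ₹104,230

Shadow minimum tax:
  Base (adjusted book income): ₹990,000
  Exemption: ₹990,000 ≤ ₹1,012,000, so full ₹94,000 applies
  Base: ₹990,000 − ₹94,000 = ₹896,000
  ₹896,000 × 10% = ₹89,600

₹104,230 > ₹89,600, so the ordinary income tax governs.

₹104,230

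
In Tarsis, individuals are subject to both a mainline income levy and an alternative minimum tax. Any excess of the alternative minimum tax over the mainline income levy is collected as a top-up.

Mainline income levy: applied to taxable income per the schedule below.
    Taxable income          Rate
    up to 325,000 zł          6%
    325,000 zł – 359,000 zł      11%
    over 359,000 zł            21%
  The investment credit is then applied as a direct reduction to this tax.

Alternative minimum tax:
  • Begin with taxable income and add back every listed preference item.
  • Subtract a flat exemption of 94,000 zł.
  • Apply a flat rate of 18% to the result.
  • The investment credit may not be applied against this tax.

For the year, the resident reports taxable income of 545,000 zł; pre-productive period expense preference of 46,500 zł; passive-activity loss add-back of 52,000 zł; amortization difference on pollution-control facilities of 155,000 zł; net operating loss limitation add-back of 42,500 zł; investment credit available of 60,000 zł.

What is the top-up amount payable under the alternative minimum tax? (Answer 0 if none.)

Alternative minimum tax:
  Adjusted income: 545,000 zł + 46,500 zł + 52,000 zł + 155,000 zł + 42,500 zł = 841,000 zł
  Less exemption 94,000 zł → base 747,000 zł
  747,000 zł × 18% = 134,460 zł

Mainline income levy:
  325,000 zł × 6% = 19,500 zł
  34,000 zł × 11% = 3,740 zł
  186,000 zł × 21% = 39,060 zł
  → 62,300 zł
  Less investment credit 60,000 zł → 2,300 zł

Excess of alternative minimum tax over mainline income levy: 134,460 zł − 2,300 zł = 132,160 zł.

132,160 zł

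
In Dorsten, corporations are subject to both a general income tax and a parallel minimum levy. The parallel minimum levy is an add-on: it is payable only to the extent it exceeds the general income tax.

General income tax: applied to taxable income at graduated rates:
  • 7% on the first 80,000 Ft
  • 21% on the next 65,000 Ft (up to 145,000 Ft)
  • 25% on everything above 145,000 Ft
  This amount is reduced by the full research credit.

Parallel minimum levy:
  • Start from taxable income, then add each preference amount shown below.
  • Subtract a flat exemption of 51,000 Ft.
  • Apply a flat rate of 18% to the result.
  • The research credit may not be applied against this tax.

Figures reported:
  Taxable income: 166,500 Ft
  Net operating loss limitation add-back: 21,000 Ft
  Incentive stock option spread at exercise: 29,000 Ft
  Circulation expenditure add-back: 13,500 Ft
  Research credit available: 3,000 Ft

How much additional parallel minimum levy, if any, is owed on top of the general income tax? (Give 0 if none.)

General income tax:
  80,000 Ft × 7% = 5,600 Ft
  65,000 Ft × 21% = 13,650 Ft
  21,500 Ft × 25% = 5,375 Ft
  → 24,625 Ft
  Less research credit 3,000 Ft → 21,625 Ft

Parallel minimum levy:
  Adjusted income: 166,500 Ft + 21,000 Ft + 29,000 Ft + 13,500 Ft = 230,000 Ft
  Less exemption 51,000 Ft → base 179,000 Ft
  179,000 Ft × 18% = 32,220 Ft

Excess of parallel minimum levy over general income tax: 32,220 Ft − 21,625 Ft = 10,595 Ft.

10,595 Ft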